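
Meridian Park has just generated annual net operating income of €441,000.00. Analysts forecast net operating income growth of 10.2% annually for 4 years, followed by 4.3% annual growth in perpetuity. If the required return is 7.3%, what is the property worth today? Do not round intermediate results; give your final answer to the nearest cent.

D_1 = 485982.00000
D_2 = 535552.16400
D_3 = 590178.48473
D_4 = 650376.69017
Terminal value at year 4: TV = D_4×(1+g_2)/(r−g_2) = 678342.88785/0.03 = 22611429.59492
P_0 = D_1/(1+r)^1 + D_2/(1+r)^2 + D_3/(1+r)^3 + D_4/(1+r)^4 + TV/(1+r)^4
    = 452918.91892 + 465159.97078 + 477731.86188 + 490643.53383 + 17058040.19270 = 18944494.47812

€18944494.48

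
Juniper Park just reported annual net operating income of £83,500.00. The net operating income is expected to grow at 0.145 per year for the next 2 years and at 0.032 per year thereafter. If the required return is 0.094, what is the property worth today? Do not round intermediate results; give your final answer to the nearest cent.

D_1 = 95607.50000
D_2 = 109470.58750
Terminal value at year 2: TV = D_2×(1+g_2)/(r−g_2) = 112973.64630/0.062 = 1822155.58548
P_0 = D_1/(1+r)^1 + D_2/(1+r)^2 + TV/(1+r)^2
    = 87392.59598 + 91466.65667 + 1522477.25293 = 1701336.50557

£1701336.51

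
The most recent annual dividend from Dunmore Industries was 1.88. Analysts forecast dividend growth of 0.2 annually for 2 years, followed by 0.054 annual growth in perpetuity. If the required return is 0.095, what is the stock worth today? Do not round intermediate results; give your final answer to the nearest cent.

D_1 = 2.25600
D_2 = 2.70720
Terminal value at year 2: TV = D_2×(1+g_2)/(r−g_2) = 2.85339/0.041 = 69.59485
P_0 = D_1/(1+r)^1 + D_2/(1+r)^2 + TV/(1+r)^2
    = 2.06027 + 2.25783 + 58.04287 = 62.36098

62.36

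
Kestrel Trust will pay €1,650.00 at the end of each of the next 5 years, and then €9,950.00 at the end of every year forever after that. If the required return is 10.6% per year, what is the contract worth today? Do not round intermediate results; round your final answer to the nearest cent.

€62880.79

PV of 5-year annuity: €1,650.00 × [1 − (1+0.106)^−5] / 0.106 = 6160.09254
Perpetuity value at year 5: €9,950.00 / 0.106 = 93867.92453
PV of perpetuity: 93867.92453 / (1+0.106)^5 = 56720.69983
Total PV = 6160.09254 + 56720.69983 = 62880.79237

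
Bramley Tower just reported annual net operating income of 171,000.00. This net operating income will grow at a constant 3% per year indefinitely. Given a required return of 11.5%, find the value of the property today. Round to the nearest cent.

2072117.65

D₁ = D₀ × (1 + g) = 171,000.00 × 1.03 = 176,130.0000
Growing perpetuity: P = D₁ / (r − g) = 176,130.0000 / (0.115 − 0.03) = 2,072,117.65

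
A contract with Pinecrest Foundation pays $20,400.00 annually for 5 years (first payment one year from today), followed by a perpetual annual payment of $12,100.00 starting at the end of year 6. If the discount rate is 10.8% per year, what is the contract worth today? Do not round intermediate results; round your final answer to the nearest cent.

PV of 5-year annuity: $20,400.00 × [1 − (1+0.108)^−5] / 0.108 = 75777.16796
Perpetuity value at year 5: $12,100.00 / 0.108 = 112037.03704
PV of perpetuity: 112037.03704 / (1+0.108)^5 = 67090.77565
Total PV = 75777.16796 + 67090.77565 = 142867.94361

$142867.94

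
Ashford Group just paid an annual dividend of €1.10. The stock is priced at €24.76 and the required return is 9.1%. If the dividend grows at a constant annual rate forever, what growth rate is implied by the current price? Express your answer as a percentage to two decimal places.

4.46%

P = D₀(1+g)/(r−g) ⇒ P(r−g) = D₀(1+g) ⇒ g(P+D₀) = P·r − D₀
g = (P·r − D₀)/(P + D₀) = (€24.76×0.091 − €1.10) / (€24.76 + €1.10) = 0.044592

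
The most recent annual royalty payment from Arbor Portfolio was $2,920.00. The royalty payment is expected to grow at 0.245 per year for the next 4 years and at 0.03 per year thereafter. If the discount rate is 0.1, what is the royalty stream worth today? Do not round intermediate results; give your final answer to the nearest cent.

D_1 = 3635.40000
D_2 = 4526.07300
D_3 = 5634.96089
D_4 = 7015.52630
Terminal value at year 4: TV = D_4×(1+g_2)/(r−g_2) = 7225.99209/0.07 = 103228.45844
P_0 = D_1/(1+r)^1 + D_2/(1+r)^2 + D_3/(1+r)^3 + D_4/(1+r)^4 + TV/(1+r)^4
    = 3304.90909 + 3740.55620 + 4233.62952 + 4791.69886 + 70506.42609 = 86577.21976

$86577.22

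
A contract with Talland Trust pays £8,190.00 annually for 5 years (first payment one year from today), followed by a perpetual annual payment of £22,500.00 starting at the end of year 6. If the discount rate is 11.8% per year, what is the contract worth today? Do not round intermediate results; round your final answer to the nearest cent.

PV of 5-year annuity: £8,190.00 × [1 − (1+0.118)^−5] / 0.118 = 29669.98092
Perpetuity value at year 5: £22,500.00 / 0.118 = 190677.96610
PV of perpetuity: 190677.96610 / (1+0.118)^5 = 109167.02950
Total PV = 29669.98092 + 109167.02950 = 138837.01042

£138837.01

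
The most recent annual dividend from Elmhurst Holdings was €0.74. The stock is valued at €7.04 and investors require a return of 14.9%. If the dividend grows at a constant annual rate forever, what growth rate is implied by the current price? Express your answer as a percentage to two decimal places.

P = D₀(1+g)/(r−g) ⇒ P(r−g) = D₀(1+g) ⇒ g(P+D₀) = P·r − D₀
g = (P·r − D₀)/(P + D₀) = (€7.04×0.149 − €0.74) / (€7.04 + €0.74) = 0.039712

3.97%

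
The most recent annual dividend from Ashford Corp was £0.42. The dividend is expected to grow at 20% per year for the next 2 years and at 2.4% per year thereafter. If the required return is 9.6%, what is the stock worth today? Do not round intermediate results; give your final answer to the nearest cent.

D_1 = 0.50400
D_2 = 0.60480
Terminal value at year 2: TV = D_2×(1+g_2)/(r−g_2) = 0.61932/0.072 = 8.60160
P_0 = D_1/(1+r)^1 + D_2/(1+r)^2 + TV/(1+r)^2
    = 0.45985 + 0.50349 + 7.16074 = 8.12409

£8.12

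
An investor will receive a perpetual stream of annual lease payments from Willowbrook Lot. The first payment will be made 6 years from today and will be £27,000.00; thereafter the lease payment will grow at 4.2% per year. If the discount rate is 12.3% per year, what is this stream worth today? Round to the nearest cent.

£186629.36

Value at end of year 5: C₁ / (r − g) = £27,000.00 / (0.123 − 0.042) = £333,333.3333
Discount to today: PV = £333,333.3333 / (1 + 0.123)^5 = £333,333.3333 / 1.786071 = £186,629.36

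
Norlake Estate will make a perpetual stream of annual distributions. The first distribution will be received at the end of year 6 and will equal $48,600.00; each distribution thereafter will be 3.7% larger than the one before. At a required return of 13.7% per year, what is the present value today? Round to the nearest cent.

$255760.78

Value at end of year 5: C₁ / (r − g) = $48,600.00 / (0.137 − 0.037) = $486,000.0000
Discount to today: PV = $486,000.0000 / (1 + 0.137)^5 = $486,000.0000 / 1.900213 = $255,760.78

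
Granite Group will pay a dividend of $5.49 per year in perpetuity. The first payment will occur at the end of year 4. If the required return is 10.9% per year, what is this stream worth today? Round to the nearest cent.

Value at end of year 3: C / r = $5.49 / 0.109 = $50.3670
Discount to today: PV = $50.3670 / (1 + 0.109)^3 = $50.3670 / 1.363938 = $36.93

$36.93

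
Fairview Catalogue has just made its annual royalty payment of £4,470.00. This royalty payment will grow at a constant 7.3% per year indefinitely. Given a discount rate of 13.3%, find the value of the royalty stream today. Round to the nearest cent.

D₁ = D₀ × (1 + g) = £4,470.00 × 1.073 = £4,796.3100
Growing perpetuity: P = D₁ / (r − g) = £4,796.3100 / (0.133 − 0.073) = £79,938.50

£79938.50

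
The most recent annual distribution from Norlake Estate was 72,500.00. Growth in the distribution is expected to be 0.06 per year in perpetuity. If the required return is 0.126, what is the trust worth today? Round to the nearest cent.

D₁ = D₀ × (1 + g) = 72,500.00 × 1.06 = 76,850.0000
Growing perpetuity: P = D₁ / (r − g) = 76,850.0000 / (0.126 − 0.06) = 1,164,393.94

1164393.94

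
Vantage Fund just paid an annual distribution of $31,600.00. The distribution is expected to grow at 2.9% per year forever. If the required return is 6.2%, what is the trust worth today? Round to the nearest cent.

$985345.45

D₁ = D₀ × (1 + g) = $31,600.00 × 1.029 = $32,516.4000
Growing perpetuity: P = D₁ / (r − g) = $32,516.4000 / (0.062 − 0.029) = $985,345.45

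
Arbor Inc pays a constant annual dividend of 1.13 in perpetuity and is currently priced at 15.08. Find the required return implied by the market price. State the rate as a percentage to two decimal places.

7.49%

P = C/r ⇒ r = C/P = 1.13/15.08 = 0.074934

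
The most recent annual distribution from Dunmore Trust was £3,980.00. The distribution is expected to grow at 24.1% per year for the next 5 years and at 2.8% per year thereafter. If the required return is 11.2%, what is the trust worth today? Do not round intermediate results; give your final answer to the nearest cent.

£112314.72

D_1 = 4939.18000
D_2 = 6129.52238
D_3 = 7606.73727
D_4 = 9439.96096
D_5 = 11714.99155
Terminal value at year 5: TV = D_5×(1+g_2)/(r−g_2) = 12043.01131/0.084 = 143369.18227
P_0 = D_1/(1+r)^1 + D_2/(1+r)^2 + D_3/(1+r)^3 + D_4/(1+r)^4 + D_5/(1+r)^5 + TV/(1+r)^5
    = 4441.70863 + 4956.97879 + 5532.02399 + 6173.77857 + 6889.98130 + 84320.24737 = 112314.71865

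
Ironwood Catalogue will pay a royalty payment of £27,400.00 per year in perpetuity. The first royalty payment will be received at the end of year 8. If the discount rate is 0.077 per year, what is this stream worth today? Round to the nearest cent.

Value at end of year 7: C / r = £27,400.00 / 0.077 = £355,844.1558
Discount to today: PV = £355,844.1558 / (1 + 0.077)^7 = £355,844.1558 / 1.680776 = £211,714.16

£211714.16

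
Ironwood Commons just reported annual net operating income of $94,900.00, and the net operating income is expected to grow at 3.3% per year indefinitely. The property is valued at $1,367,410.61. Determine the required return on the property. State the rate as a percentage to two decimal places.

10.47%

D₁ = $94,900.00 × 1.033 = $98,031.7000
P = D₁/(r − g) ⇒ r = D₁/P + g = $98,031.7000/$1,367,410.61 + 0.033 = 0.071691 + 0.033 = 0.104691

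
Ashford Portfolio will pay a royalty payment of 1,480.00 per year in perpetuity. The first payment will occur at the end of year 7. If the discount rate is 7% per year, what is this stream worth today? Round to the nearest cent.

Value at end of year 6: C / r = 1,480.00 / 0.07 = 21,142.8571
Discount to today: PV = 21,142.8571 / (1 + 0.07)^6 = 21,142.8571 / 1.500730 = 14,088.38

14088.38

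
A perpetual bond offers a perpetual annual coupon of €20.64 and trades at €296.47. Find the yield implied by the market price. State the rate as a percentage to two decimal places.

6.96%

P = C/r ⇒ r = C/P = €20.64/€296.47 = 0.069619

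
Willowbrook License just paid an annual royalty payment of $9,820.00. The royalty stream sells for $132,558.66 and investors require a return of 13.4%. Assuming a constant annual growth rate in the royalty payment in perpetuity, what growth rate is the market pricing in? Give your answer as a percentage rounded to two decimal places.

P = D₀(1+g)/(r−g) ⇒ P(r−g) = D₀(1+g) ⇒ g(P+D₀) = P·r − D₀
g = (P·r − D₀)/(P + D₀) = ($132,558.66×0.134 − $9,820.00) / ($132,558.66 + $9,820.00) = 0.055787

5.58%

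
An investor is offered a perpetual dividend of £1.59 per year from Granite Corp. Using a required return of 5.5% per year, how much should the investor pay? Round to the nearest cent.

£28.91

Level perpetuity: PV = C / r = £1.59 / 0.055 = £28.91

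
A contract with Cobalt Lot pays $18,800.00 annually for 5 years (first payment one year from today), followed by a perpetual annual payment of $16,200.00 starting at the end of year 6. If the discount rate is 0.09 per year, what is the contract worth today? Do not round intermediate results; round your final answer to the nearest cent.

PV of 5-year annuity: $18,800.00 × [1 − (1+0.09)^−5] / 0.09 = 73125.44375
Perpetuity value at year 5: $16,200.00 / 0.09 = 180000.00000
PV of perpetuity: 180000.00000 / (1+0.09)^5 = 116987.64953
Total PV = 73125.44375 + 116987.64953 = 190113.09328

$190113.09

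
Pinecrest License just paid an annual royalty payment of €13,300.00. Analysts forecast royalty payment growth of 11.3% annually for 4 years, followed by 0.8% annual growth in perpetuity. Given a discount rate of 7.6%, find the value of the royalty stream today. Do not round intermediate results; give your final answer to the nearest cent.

D_1 = 14802.90000
D_2 = 16475.62770
D_3 = 18337.37363
D_4 = 20409.49685
Terminal value at year 4: TV = D_4×(1+g_2)/(r−g_2) = 20572.77283/0.068 = 302540.77684
P_0 = D_1/(1+r)^1 + D_2/(1+r)^2 + D_3/(1+r)^3 + D_4/(1+r)^4 + TV/(1+r)^4
    = 13757.34201 + 14230.41046 + 14719.74614 + 15225.90841 + 225701.70112 = 283635.10814

€283635.11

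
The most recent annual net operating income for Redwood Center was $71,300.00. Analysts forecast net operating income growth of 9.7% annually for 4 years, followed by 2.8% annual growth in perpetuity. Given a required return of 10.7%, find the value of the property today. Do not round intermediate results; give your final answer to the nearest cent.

$1173546.23

D_1 = 78216.10000
D_2 = 85803.06170
D_3 = 94125.95868
D_4 = 103256.17668
Terminal value at year 4: TV = D_4×(1+g_2)/(r−g_2) = 106147.34962/0.079 = 1343637.33702
P_0 = D_1/(1+r)^1 + D_2/(1+r)^2 + D_3/(1+r)^3 + D_4/(1+r)^4 + TV/(1+r)^4
    = 70655.91689 + 70017.65206 + 69385.15295 + 68758.36746 + 894729.13609 = 1173546.22546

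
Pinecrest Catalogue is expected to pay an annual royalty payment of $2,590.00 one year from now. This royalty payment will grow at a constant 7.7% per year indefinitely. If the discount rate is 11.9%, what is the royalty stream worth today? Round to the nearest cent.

$61666.67

Growing perpetuity: P = D₁ / (r − g) = $2,590.0000 / (0.119 − 0.077) = $61,666.67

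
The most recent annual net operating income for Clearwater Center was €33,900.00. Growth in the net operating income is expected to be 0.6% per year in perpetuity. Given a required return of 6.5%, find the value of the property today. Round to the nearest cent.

€578023.73

D₁ = D₀ × (1 + g) = €33,900.00 × 1.006 = €34,103.4000
Growing perpetuity: P = D₁ / (r − g) = €34,103.4000 / (0.065 − 0.006) = €578,023.73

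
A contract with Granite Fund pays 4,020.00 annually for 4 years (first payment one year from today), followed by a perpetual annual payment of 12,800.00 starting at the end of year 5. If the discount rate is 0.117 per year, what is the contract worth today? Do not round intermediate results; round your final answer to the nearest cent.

82564.40

PV of 4-year annuity: 4,020.00 × [1 − (1+0.117)^−4] / 0.117 = 12287.69545
Perpetuity value at year 4: 12,800.00 / 0.117 = 109401.70940
PV of perpetuity: 109401.70940 / (1+0.117)^4 = 70276.70897
Total PV = 12287.69545 + 70276.70897 = 82564.40442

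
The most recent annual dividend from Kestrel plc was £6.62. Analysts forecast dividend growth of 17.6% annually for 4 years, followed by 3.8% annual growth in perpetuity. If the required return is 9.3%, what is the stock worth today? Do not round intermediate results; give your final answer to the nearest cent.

D_1 = 7.78512
D_2 = 9.15530
D_3 = 10.76663
D_4 = 12.66156
Terminal value at year 4: TV = D_4×(1+g_2)/(r−g_2) = 13.14270/0.055 = 238.95820
P_0 = D_1/(1+r)^1 + D_2/(1+r)^2 + D_3/(1+r)^3 + D_4/(1+r)^4 + TV/(1+r)^4
    = 7.12271 + 7.66359 + 8.24555 + 8.87170 + 167.43309 = 199.33663

£199.34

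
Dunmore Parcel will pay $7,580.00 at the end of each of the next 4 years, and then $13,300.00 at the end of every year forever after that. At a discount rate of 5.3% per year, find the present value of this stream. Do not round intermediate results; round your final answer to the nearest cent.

PV of 4-year annuity: $7,580.00 × [1 − (1+0.053)^−4] / 0.053 = 26692.04920
Perpetuity value at year 4: $13,300.00 / 0.053 = 250943.39623
PV of perpetuity: 250943.39623 / (1+0.053)^4 = 204109.06188
Total PV = 26692.04920 + 204109.06188 = 230801.11108

$230801.11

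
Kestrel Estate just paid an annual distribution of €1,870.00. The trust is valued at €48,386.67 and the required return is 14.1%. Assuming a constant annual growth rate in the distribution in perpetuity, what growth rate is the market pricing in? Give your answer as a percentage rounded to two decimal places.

P = D₀(1+g)/(r−g) ⇒ P(r−g) = D₀(1+g) ⇒ g(P+D₀) = P·r − D₀
g = (P·r − D₀)/(P + D₀) = (€48,386.67×0.141 − €1,870.00) / (€48,386.67 + €1,870.00) = 0.098545

9.85%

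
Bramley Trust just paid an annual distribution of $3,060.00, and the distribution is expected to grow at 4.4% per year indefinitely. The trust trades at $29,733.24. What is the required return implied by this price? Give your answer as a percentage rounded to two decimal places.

D₁ = $3,060.00 × 1.044 = $3,194.6400
P = D₁/(r − g) ⇒ r = D₁/P + g = $3,194.6400/$29,733.24 + 0.044 = 0.107443 + 0.044 = 0.151443

15.14%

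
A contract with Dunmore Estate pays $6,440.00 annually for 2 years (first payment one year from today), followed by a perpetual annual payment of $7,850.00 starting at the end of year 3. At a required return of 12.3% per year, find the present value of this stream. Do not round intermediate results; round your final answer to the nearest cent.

PV of 2-year annuity: $6,440.00 × [1 − (1+0.123)^−2] / 0.123 = 10841.17485
Perpetuity value at year 2: $7,850.00 / 0.123 = 63821.13821
PV of perpetuity: 63821.13821 / (1+0.123)^2 = 50606.35210
Total PV = 10841.17485 + 50606.35210 = 61447.52695

$61447.53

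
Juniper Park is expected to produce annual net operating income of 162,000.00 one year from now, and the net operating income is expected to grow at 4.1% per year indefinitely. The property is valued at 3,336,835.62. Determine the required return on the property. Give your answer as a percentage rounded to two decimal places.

P = D₁/(r − g) ⇒ r = D₁/P + g = 162,000.0000/3,336,835.62 + 0.041 = 0.048549 + 0.041 = 0.089549

8.95%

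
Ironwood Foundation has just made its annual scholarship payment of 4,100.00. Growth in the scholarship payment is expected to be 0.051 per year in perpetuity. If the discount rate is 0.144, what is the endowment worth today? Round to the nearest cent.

D₁ = D₀ × (1 + g) = 4,100.00 × 1.051 = 4,309.1000
Growing perpetuity: P = D₁ / (r − g) = 4,309.1000 / (0.144 − 0.051) = 46,334.41

46334.41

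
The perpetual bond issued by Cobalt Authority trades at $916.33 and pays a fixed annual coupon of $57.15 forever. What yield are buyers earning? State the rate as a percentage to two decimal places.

P = C/r ⇒ r = C/P = $57.15/$916.33 = 0.062368

6.24%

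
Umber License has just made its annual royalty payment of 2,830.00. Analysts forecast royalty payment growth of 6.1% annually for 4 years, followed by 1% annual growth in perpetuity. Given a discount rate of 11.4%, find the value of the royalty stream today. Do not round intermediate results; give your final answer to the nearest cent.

32651.07

D_1 = 3002.63000
D_2 = 3185.79043
D_3 = 3380.12365
D_4 = 3586.31119
Terminal value at year 4: TV = D_4×(1+g_2)/(r−g_2) = 3622.17430/0.104 = 34828.59904
P_0 = D_1/(1+r)^1 + D_2/(1+r)^2 + D_3/(1+r)^3 + D_4/(1+r)^4 + TV/(1+r)^4
    = 2695.35907 + 2567.12385 + 2444.98959 + 2328.66603 + 22614.92971 = 32651.06825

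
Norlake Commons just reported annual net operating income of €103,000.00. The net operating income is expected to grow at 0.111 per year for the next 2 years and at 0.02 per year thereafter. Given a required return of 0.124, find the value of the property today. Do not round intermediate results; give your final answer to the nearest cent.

D_1 = 114433.00000
D_2 = 127135.06300
Terminal value at year 2: TV = D_2×(1+g_2)/(r−g_2) = 129677.76426/0.104 = 1246901.57942
P_0 = D_1/(1+r)^1 + D_2/(1+r)^2 + TV/(1+r)^2
    = 101808.71886 + 100631.21589 + 986960.00195 = 1189399.93670

€1189399.94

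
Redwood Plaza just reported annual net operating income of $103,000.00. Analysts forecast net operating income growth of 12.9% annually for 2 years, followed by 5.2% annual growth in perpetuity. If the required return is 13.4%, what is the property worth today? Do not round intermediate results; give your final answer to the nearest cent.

D_1 = 116287.00000
D_2 = 131288.02300
Terminal value at year 2: TV = D_2×(1+g_2)/(r−g_2) = 138115.00020/0.082 = 1684329.27068
P_0 = D_1/(1+r)^1 + D_2/(1+r)^2 + TV/(1+r)^2
    = 102545.85538 + 102093.71316 + 1309787.63712 = 1514427.20566

$1514427.21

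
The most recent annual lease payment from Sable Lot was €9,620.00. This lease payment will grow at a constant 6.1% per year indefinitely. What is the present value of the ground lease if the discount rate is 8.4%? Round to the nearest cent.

D₁ = D₀ × (1 + g) = €9,620.00 × 1.061 = €10,206.8200
Growing perpetuity: P = D₁ / (r − g) = €10,206.8200 / (0.084 − 0.061) = €443,774.78

€443774.78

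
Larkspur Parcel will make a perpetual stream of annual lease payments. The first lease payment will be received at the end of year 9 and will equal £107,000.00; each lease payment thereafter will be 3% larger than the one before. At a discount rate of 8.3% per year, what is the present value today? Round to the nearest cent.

£1066793.24

Value at end of year 8: C₁ / (r − g) = £107,000.00 / (0.083 − 0.03) = £2,018,867.9245
Discount to today: PV = £2,018,867.9245 / (1 + 0.083)^8 = £2,018,867.9245 / 1.892464 = £1,066,793.24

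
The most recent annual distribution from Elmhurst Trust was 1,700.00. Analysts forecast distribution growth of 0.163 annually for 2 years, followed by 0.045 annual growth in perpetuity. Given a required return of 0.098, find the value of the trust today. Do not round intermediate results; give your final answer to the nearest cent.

D_1 = 1977.10000
D_2 = 2299.36730
Terminal value at year 2: TV = D_2×(1+g_2)/(r−g_2) = 2402.83883/0.053 = 45336.58167
P_0 = D_1/(1+r)^1 + D_2/(1+r)^2 + TV/(1+r)^2
    = 1800.63752 + 1907.23264 + 37604.86998 = 41312.74015

41312.74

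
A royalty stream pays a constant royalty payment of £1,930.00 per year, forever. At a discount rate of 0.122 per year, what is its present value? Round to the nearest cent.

£15819.67

Level perpetuity: PV = C / r = £1,930.00 / 0.122 = £15,819.67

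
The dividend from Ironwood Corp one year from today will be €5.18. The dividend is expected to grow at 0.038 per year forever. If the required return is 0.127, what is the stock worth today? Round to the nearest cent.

Growing perpetuity: P = D₁ / (r − g) = €5.1800 / (0.127 − 0.038) = €58.20

€58.20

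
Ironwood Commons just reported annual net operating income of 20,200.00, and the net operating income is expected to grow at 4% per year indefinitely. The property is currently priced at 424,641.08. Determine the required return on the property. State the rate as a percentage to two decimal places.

D₁ = 20,200.00 × 1.04 = 21,008.0000
P = D₁/(r − g) ⇒ r = D₁/P + g = 21,008.0000/424,641.08 + 0.04 = 0.049472 + 0.04 = 0.089472

8.95%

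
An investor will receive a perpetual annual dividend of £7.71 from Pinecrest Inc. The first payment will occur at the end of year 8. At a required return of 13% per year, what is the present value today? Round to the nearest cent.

£25.21

Value at end of year 7: C / r = £7.71 / 0.13 = £59.3077
Discount to today: PV = £59.3077 / (1 + 0.13)^7 = £59.3077 / 2.352605 = £25.21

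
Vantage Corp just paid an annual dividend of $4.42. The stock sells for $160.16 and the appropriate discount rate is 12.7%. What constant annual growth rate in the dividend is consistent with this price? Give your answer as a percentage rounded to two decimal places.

P = D₀(1+g)/(r−g) ⇒ P(r−g) = D₀(1+g) ⇒ g(P+D₀) = P·r − D₀
g = (P·r − D₀)/(P + D₀) = ($160.16×0.127 − $4.42) / ($160.16 + $4.42) = 0.096733

9.67%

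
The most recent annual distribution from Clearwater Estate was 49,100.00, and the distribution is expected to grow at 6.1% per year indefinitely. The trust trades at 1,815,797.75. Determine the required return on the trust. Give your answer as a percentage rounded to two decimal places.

8.97%

D₁ = 49,100.00 × 1.061 = 52,095.1000
P = D₁/(r − g) ⇒ r = D₁/P + g = 52,095.1000/1,815,797.75 + 0.061 = 0.028690 + 0.061 = 0.089690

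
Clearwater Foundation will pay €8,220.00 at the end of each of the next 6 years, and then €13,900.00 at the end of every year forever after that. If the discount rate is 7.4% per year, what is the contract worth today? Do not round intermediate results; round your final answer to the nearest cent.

€161095.00

PV of 6-year annuity: €8,220.00 × [1 − (1+0.074)^−6] / 0.074 = 38701.77591
Perpetuity value at year 6: €13,900.00 / 0.074 = 187837.83784
PV of perpetuity: 187837.83784 / (1+0.074)^6 = 122393.22894
Total PV = 38701.77591 + 122393.22894 = 161095.00485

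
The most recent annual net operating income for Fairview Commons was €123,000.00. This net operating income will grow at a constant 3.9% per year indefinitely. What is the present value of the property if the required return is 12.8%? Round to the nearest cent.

D₁ = D₀ × (1 + g) = €123,000.00 × 1.039 = €127,797.0000
Growing perpetuity: P = D₁ / (r − g) = €127,797.0000 / (0.128 − 0.039) = €1,435,921.35

€1435921.35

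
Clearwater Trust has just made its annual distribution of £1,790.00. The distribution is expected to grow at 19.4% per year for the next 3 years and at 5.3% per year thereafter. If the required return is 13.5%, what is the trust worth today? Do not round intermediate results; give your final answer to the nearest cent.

£32708.31

D_1 = 2137.26000
D_2 = 2551.88844
D_3 = 3046.95480
Terminal value at year 3: TV = D_3×(1+g_2)/(r−g_2) = 3208.44340/0.082 = 39127.35856
P_0 = D_1/(1+r)^1 + D_2/(1+r)^2 + D_3/(1+r)^3 + TV/(1+r)^3
    = 1883.04846 + 1980.93380 + 2083.90745 + 26760.42125 = 32708.31095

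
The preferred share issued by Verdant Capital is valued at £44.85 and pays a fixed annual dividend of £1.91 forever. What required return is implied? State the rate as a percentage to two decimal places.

4.26%

P = C/r ⇒ r = C/P = £1.91/£44.85 = 0.042586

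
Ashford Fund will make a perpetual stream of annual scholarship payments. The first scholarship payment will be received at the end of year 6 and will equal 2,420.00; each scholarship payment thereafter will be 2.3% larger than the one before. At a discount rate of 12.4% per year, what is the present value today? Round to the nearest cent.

Value at end of year 5: C₁ / (r − g) = 2,420.00 / (0.124 − 0.023) = 23,960.3960
Discount to today: PV = 23,960.3960 / (1 + 0.124)^5 = 23,960.3960 / 1.794038 = 13,355.57

13355.57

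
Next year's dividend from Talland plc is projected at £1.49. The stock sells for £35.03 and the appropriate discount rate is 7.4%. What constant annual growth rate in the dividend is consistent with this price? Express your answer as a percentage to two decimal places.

3.15%

P = D₁/(r−g) ⇒ g = r − D₁/P = 0.074 − £1.49/£35.03 = 0.031465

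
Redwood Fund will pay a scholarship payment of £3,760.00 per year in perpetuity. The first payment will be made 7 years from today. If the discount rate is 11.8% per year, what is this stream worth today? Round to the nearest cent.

£16317.55

Value at end of year 6: C / r = £3,760.00 / 0.118 = £31,864.4068
Discount to today: PV = £31,864.4068 / (1 + 0.118)^6 = £31,864.4068 / 1.952769 = £16,317.55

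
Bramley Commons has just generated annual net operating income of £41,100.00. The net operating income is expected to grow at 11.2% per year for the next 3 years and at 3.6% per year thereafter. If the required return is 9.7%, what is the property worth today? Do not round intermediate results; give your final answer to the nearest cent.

£853756.02

D_1 = 45703.20000
D_2 = 50821.95840
D_3 = 56514.01774
Terminal value at year 3: TV = D_3×(1+g_2)/(r−g_2) = 58548.52238/0.061 = 959811.84229
P_0 = D_1/(1+r)^1 + D_2/(1+r)^2 + D_3/(1+r)^3 + TV/(1+r)^3
    = 41661.98724 + 42231.65890 + 42809.12005 + 727053.25195 = 853756.01813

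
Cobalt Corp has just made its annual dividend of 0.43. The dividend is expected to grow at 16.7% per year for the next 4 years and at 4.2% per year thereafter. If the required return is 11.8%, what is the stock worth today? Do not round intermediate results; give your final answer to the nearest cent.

D_1 = 0.50181
D_2 = 0.58561
D_3 = 0.68341
D_4 = 0.79754
Terminal value at year 4: TV = D_4×(1+g_2)/(r−g_2) = 0.83104/0.076 = 10.93468
P_0 = D_1/(1+r)^1 + D_2/(1+r)^2 + D_3/(1+r)^3 + D_4/(1+r)^4 + TV/(1+r)^4
    = 0.44885 + 0.46852 + 0.48905 + 0.51049 + 6.99905 = 8.91595

8.92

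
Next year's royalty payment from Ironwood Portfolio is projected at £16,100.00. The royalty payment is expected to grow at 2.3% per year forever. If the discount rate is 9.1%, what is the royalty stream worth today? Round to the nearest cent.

£236764.71

Growing perpetuity: P = D₁ / (r − g) = £16,100.0000 / (0.091 − 0.023) = £236,764.71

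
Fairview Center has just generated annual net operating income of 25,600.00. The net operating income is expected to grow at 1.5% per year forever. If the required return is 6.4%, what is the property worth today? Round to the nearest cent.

530285.71

D₁ = D₀ × (1 + g) = 25,600.00 × 1.015 = 25,984.0000
Growing perpetuity: P = D₁ / (r − g) = 25,984.0000 / (0.064 − 0.015) = 530,285.71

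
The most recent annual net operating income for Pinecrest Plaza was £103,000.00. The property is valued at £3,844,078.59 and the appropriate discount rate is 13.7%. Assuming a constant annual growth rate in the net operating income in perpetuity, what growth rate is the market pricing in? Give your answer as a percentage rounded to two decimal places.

10.73%

P = D₀(1+g)/(r−g) ⇒ P(r−g) = D₀(1+g) ⇒ g(P+D₀) = P·r − D₀
g = (P·r − D₀)/(P + D₀) = (£3,844,078.59×0.137 − £103,000.00) / (£3,844,078.59 + £103,000.00) = 0.107330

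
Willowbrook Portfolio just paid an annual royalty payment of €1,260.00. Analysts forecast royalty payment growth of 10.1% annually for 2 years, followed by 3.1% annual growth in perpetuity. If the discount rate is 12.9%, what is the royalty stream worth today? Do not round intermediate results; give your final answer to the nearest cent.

€15033.39

D_1 = 1387.26000
D_2 = 1527.37326
Terminal value at year 2: TV = D_2×(1+g_2)/(r−g_2) = 1574.72183/0.098 = 16068.59011
P_0 = D_1/(1+r)^1 + D_2/(1+r)^2 + TV/(1+r)^2
    = 1228.75111 + 1198.27721 + 12606.36533 = 15033.39365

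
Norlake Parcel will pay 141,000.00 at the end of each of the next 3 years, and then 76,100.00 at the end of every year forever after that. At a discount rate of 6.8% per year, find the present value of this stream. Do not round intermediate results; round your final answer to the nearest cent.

1290060.03

PV of 3-year annuity: 141,000.00 × [1 − (1+0.068)^−3] / 0.068 = 371384.84892
Perpetuity value at year 3: 76,100.00 / 0.068 = 1119117.64706
PV of perpetuity: 1119117.64706 / (1+0.068)^3 = 918675.18605
Total PV = 371384.84892 + 918675.18605 = 1290060.03496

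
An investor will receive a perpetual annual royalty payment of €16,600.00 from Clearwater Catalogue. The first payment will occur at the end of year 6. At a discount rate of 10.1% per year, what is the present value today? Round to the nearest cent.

Value at end of year 5: C / r = €16,600.00 / 0.101 = €164,356.4356
Discount to today: PV = €164,356.4356 / (1 + 0.101)^5 = €164,356.4356 / 1.617844 = €101,589.80

€101589.80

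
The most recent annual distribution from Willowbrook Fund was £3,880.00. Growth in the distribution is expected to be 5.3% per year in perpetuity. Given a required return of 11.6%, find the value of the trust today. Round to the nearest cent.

D₁ = D₀ × (1 + g) = £3,880.00 × 1.053 = £4,085.6400
Growing perpetuity: P = D₁ / (r − g) = £4,085.6400 / (0.116 − 0.053) = £64,851.43

£64851.43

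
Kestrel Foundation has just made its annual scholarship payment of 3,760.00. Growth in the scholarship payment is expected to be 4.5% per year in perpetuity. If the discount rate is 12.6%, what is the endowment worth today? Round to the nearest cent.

D₁ = D₀ × (1 + g) = 3,760.00 × 1.045 = 3,929.2000
Growing perpetuity: P = D₁ / (r − g) = 3,929.2000 / (0.126 − 0.045) = 48,508.64

48508.64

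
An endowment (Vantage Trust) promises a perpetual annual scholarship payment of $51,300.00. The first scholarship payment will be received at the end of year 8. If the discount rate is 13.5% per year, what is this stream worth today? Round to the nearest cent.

$156607.50

Value at end of year 7: C / r = $51,300.00 / 0.135 = $380,000.0000
Discount to today: PV = $380,000.0000 / (1 + 0.135)^7 = $380,000.0000 / 2.426448 = $156,607.50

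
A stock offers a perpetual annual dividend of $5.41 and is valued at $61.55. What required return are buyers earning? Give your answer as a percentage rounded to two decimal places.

8.79%

P = C/r ⇒ r = C/P = $5.41/$61.55 = 0.087896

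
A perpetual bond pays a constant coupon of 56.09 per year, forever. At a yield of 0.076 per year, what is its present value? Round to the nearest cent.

Level perpetuity: PV = C / r = 56.09 / 0.076 = 738.03

738.03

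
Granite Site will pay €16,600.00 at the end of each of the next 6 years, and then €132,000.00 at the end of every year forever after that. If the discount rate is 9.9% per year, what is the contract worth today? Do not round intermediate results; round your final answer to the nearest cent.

€829259.95

PV of 6-year annuity: €16,600.00 × [1 − (1+0.099)^−6] / 0.099 = 72509.68882
Perpetuity value at year 6: €132,000.00 / 0.099 = 1333333.33333
PV of perpetuity: 1333333.33333 / (1+0.099)^6 = 756750.26562
Total PV = 72509.68882 + 756750.26562 = 829259.95444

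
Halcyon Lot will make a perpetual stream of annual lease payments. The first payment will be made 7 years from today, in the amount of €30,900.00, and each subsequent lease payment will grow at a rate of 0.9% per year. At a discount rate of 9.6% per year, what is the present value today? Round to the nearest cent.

Value at end of year 6: C₁ / (r − g) = €30,900.00 / (0.096 − 0.009) = €355,172.4138
Discount to today: PV = €355,172.4138 / (1 + 0.096)^6 = €355,172.4138 / 1.733258 = €204,916.02

€204916.02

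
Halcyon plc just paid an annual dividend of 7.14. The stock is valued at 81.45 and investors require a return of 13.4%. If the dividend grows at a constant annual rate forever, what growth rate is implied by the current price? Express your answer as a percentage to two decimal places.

4.26%

P = D₀(1+g)/(r−g) ⇒ P(r−g) = D₀(1+g) ⇒ g(P+D₀) = P·r − D₀
g = (P·r − D₀)/(P + D₀) = (81.45×0.134 − 7.14) / (81.45 + 7.14) = 0.042604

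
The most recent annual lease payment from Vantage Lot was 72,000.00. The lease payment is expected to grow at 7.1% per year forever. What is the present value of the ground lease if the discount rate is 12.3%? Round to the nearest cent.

D₁ = D₀ × (1 + g) = 72,000.00 × 1.071 = 77,112.0000
Growing perpetuity: P = D₁ / (r − g) = 77,112.0000 / (0.123 − 0.071) = 1,482,923.08

1482923.08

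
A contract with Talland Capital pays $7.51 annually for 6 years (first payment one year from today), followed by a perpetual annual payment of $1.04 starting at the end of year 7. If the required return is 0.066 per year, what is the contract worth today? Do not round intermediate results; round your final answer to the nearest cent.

PV of 6-year annuity: $7.51 × [1 − (1+0.066)^−6] / 0.066 = 36.24306
Perpetuity value at year 6: $1.04 / 0.066 = 15.75758
PV of perpetuity: 15.75758 / (1+0.066)^6 = 10.73856
Total PV = 36.24306 + 10.73856 = 46.98163

$46.98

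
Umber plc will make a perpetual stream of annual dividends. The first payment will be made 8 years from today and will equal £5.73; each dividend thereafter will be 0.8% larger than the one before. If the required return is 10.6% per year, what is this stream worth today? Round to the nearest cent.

Value at end of year 7: C₁ / (r − g) = £5.73 / (0.106 − 0.008) = £58.4694
Discount to today: PV = £58.4694 / (1 + 0.106)^7 = £58.4694 / 2.024351 = £28.88

£28.88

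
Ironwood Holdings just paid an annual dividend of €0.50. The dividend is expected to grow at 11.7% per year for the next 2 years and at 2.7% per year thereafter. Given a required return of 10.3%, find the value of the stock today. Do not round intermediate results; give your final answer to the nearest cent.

D_1 = 0.55850
D_2 = 0.62384
Terminal value at year 2: TV = D_2×(1+g_2)/(r−g_2) = 0.64069/0.076 = 8.43011
P_0 = D_1/(1+r)^1 + D_2/(1+r)^2 + TV/(1+r)^2
    = 0.50635 + 0.51277 + 6.92919 = 7.94830

€7.95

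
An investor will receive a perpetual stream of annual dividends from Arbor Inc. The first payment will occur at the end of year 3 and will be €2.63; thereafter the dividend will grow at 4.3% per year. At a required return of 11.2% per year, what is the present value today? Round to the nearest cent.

Value at end of year 2: C₁ / (r − g) = €2.63 / (0.112 − 0.043) = €38.1159
Discount to today: PV = €38.1159 / (1 + 0.112)^2 = €38.1159 / 1.236544 = €30.82

€30.82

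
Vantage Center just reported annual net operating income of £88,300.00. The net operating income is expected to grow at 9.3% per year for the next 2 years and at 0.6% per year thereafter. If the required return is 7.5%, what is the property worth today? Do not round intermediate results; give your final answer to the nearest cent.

D_1 = 96511.90000
D_2 = 105487.50670
Terminal value at year 2: TV = D_2×(1+g_2)/(r−g_2) = 106120.43174/0.069 = 1537977.27160
P_0 = D_1/(1+r)^1 + D_2/(1+r)^2 + TV/(1+r)^2
    = 89778.51163 + 91281.77973 + 1330861.88997 = 1511922.18133

£1511922.18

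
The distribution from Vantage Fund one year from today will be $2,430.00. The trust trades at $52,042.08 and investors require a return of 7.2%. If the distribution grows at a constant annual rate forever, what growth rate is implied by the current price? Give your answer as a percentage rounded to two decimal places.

2.53%

P = D₁/(r−g) ⇒ g = r − D₁/P = 0.072 − $2,430.00/$52,042.08 = 0.025307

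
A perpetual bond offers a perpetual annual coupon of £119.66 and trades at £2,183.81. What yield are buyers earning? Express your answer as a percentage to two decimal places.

P = C/r ⇒ r = C/P = £119.66/£2,183.81 = 0.054794

5.48%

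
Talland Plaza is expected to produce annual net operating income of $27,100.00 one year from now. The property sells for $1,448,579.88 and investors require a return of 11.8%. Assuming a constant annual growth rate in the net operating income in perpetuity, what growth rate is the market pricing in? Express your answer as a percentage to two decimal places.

9.93%

P = D₁/(r−g) ⇒ g = r − D₁/P = 0.118 − $27,100.00/$1,448,579.88 = 0.099292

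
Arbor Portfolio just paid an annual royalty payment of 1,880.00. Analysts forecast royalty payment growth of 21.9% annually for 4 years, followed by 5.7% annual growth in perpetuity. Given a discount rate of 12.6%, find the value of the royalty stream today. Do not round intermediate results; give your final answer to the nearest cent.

D_1 = 2291.72000
D_2 = 2793.60668
D_3 = 3405.40654
D_4 = 4151.19058
Terminal value at year 4: TV = D_4×(1+g_2)/(r−g_2) = 4387.80844/0.069 = 63591.42665
P_0 = D_1/(1+r)^1 + D_2/(1+r)^2 + D_3/(1+r)^3 + D_4/(1+r)^4 + TV/(1+r)^4
    = 2035.27531 + 2203.37531 + 2385.35924 + 2582.37382 + 39558.97282 = 48765.35650

48765.36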